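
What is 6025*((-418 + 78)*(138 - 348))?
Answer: 430185000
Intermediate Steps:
6025*((-418 + 78)*(138 - 348)) = 6025*(-340*(-210)) = 6025*71400 = 430185000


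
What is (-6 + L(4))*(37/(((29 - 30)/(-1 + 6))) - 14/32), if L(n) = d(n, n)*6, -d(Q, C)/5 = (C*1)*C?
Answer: 720981/8 ≈ 90123.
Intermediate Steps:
d(Q, C) = -5*C² (d(Q, C) = -5*C*1*C = -5*C*C = -5*C²)
L(n) = -30*n² (L(n) = -5*n²*6 = -30*n²)
(-6 + L(4))*(37/(((29 - 30)/(-1 + 6))) - 14/32) = (-6 - 30*4²)*(37/(((29 - 30)/(-1 + 6))) - 14/32) = (-6 - 30*16)*(37/((-1/5)) - 14*1/32) = (-6 - 480)*(37/((-1*⅕)) - 7/16) = -486*(37/(-⅕) - 7/16) = -486*(37*(-5) - 7/16) = -486*(-185 - 7/16) = -486*(-2967/16) = 720981/8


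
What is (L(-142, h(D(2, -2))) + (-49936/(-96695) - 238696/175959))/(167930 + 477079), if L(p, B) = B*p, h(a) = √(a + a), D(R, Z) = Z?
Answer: -14294021096/10974412429924545 - 284*I/645009 ≈ -1.3025e-6 - 0.0004403*I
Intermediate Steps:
h(a) = √2*√a (h(a) = √(2*a) = √2*√a)
(L(-142, h(D(2, -2))) + (-49936/(-96695) - 238696/175959))/(167930 + 477079) = ((√2*√(-2))*(-142) + (-49936/(-96695) - 238696/175959))/(167930 + 477079) = ((√2*(I*√2))*(-142) + (-49936*(-1/96695) - 238696*1/175959))/645009 = ((2*I)*(-142) + (49936/96695 - 238696/175959))*(1/645009) = (-284*I - 14294021096/17014355505)*(1/645009) = (-14294021096/17014355505 - 284*I)*(1/645009) = -14294021096/10974412429924545 - 284*I/645009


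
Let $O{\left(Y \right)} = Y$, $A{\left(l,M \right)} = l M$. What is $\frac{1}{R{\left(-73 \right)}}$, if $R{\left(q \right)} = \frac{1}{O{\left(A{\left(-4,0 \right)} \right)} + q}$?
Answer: $-73$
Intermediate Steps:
$A{\left(l,M \right)} = M l$
$R{\left(q \right)} = \frac{1}{q}$ ($R{\left(q \right)} = \frac{1}{0 \left(-4\right) + q} = \frac{1}{0 + q} = \frac{1}{q}$)
$\frac{1}{R{\left(-73 \right)}} = \frac{1}{\frac{1}{-73}} = \frac{1}{- \frac{1}{73}} = -73$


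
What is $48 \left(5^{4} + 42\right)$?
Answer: $32016$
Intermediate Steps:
$48 \left(5^{4} + 42\right) = 48 \left(625 + 42\right) = 48 \cdot 667 = 32016$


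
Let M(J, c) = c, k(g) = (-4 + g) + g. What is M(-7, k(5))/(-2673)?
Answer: -2/891 ≈ -0.0022447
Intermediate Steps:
k(g) = -4 + 2*g
M(-7, k(5))/(-2673) = (-4 + 2*5)/(-2673) = (-4 + 10)*(-1/2673) = 6*(-1/2673) = -2/891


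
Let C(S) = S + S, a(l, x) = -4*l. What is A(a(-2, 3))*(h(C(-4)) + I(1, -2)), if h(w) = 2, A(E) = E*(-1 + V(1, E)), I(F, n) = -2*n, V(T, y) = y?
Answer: 336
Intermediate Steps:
C(S) = 2*S
A(E) = E*(-1 + E)
A(a(-2, 3))*(h(C(-4)) + I(1, -2)) = ((-4*(-2))*(-1 - 4*(-2)))*(2 - 2*(-2)) = (8*(-1 + 8))*(2 + 4) = (8*7)*6 = 56*6 = 336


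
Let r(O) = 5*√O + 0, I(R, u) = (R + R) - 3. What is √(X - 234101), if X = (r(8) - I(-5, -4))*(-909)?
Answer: √(-245918 - 9090*√2) ≈ 508.7*I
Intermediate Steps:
I(R, u) = -3 + 2*R (I(R, u) = 2*R - 3 = -3 + 2*R)
r(O) = 5*√O
X = -11817 - 9090*√2 (X = (5*√8 - (-3 + 2*(-5)))*(-909) = (5*(2*√2) - (-3 - 10))*(-909) = (10*√2 - 1*(-13))*(-909) = (10*√2 + 13)*(-909) = (13 + 10*√2)*(-909) = -11817 - 9090*√2 ≈ -24672.)
√(X - 234101) = √((-11817 - 9090*√2) - 234101) = √(-245918 - 9090*√2)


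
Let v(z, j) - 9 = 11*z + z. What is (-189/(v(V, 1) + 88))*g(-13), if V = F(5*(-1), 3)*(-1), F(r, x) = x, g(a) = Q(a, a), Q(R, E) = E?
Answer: 2457/61 ≈ 40.279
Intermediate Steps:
g(a) = a
V = -3 (V = 3*(-1) = -3)
v(z, j) = 9 + 12*z (v(z, j) = 9 + (11*z + z) = 9 + 12*z)
(-189/(v(V, 1) + 88))*g(-13) = (-189/((9 + 12*(-3)) + 88))*(-13) = (-189/((9 - 36) + 88))*(-13) = (-189/(-27 + 88))*(-13) = (-189/61)*(-13) = ((1/61)*(-189))*(-13) = -189/61*(-13) = 2457/61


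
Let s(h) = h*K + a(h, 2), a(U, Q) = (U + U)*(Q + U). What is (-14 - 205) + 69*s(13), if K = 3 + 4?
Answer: 32970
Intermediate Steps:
a(U, Q) = 2*U*(Q + U) (a(U, Q) = (2*U)*(Q + U) = 2*U*(Q + U))
K = 7
s(h) = 7*h + 2*h*(2 + h) (s(h) = h*7 + 2*h*(2 + h) = 7*h + 2*h*(2 + h))
(-14 - 205) + 69*s(13) = (-14 - 205) + 69*(13*(11 + 2*13)) = -219 + 69*(13*(11 + 26)) = -219 + 69*(13*37) = -219 + 69*481 = -219 + 33189 = 32970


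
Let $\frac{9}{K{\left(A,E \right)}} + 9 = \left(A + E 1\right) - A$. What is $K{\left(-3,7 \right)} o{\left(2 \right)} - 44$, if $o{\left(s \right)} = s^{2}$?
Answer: $-62$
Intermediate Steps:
$K{\left(A,E \right)} = \frac{9}{-9 + E}$ ($K{\left(A,E \right)} = \frac{9}{-9 + \left(\left(A + E 1\right) - A\right)} = \frac{9}{-9 + \left(\left(A + E\right) - A\right)} = \frac{9}{-9 + E}$)
$K{\left(-3,7 \right)} o{\left(2 \right)} - 44 = \frac{9}{-9 + 7} \cdot 2^{2} - 44 = \frac{9}{-2} \cdot 4 - 44 = 9 \left(- \frac{1}{2}\right) 4 - 44 = \left(- \frac{9}{2}\right) 4 - 44 = -18 - 44 = -62$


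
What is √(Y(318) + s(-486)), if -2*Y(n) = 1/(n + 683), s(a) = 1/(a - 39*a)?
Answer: I*√469750281/1027026 ≈ 0.021103*I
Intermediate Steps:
s(a) = -1/(38*a) (s(a) = 1/(-38*a) = -1/(38*a))
Y(n) = -1/(2*(683 + n)) (Y(n) = -1/(2*(n + 683)) = -1/(2*(683 + n)))
√(Y(318) + s(-486)) = √(-1/(1366 + 2*318) - 1/38/(-486)) = √(-1/(1366 + 636) - 1/38*(-1/486)) = √(-1/2002 + 1/18468) = √(-8233/18486468) = I*√469750281/1027026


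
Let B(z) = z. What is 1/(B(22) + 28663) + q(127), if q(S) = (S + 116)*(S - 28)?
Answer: 690075046/28685 ≈ 24057.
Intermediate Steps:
q(S) = (-28 + S)*(116 + S) (q(S) = (116 + S)*(-28 + S) = (-28 + S)*(116 + S))
1/(B(22) + 28663) + q(127) = 1/(22 + 28663) + (-3248 + 127² + 88*127) = 1/28685 + (-3248 + 16129 + 11176) = 1/28685 + 24057 = 690075046/28685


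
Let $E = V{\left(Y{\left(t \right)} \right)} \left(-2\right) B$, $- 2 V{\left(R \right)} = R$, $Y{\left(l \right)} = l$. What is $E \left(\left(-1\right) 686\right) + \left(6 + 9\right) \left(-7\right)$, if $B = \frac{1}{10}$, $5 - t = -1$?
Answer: $- \frac{2583}{5} \approx -516.6$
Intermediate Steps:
$t = 6$ ($t = 5 - -1 = 5 + 1 = 6$)
$V{\left(R \right)} = - \frac{R}{2}$
$B = \frac{1}{10} \approx 0.1$
$E = \frac{3}{5}$ ($E = \left(- \frac{1}{2}\right) 6 \left(-2\right) \frac{1}{10} = \left(-3\right) \left(-2\right) \frac{1}{10} = 6 \cdot \frac{1}{10} = \frac{3}{5} \approx 0.6$)
$E \left(\left(-1\right) 686\right) + \left(6 + 9\right) \left(-7\right) = \frac{3 \left(\left(-1\right) 686\right)}{5} + \left(6 + 9\right) \left(-7\right) = \frac{3}{5} \left(-686\right) + 15 \left(-7\right) = - \frac{2058}{5} - 105 = - \frac{2583}{5}$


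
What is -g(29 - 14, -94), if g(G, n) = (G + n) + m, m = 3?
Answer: 76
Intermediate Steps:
g(G, n) = 3 + G + n (g(G, n) = (G + n) + 3 = 3 + G + n)
-g(29 - 14, -94) = -(3 + (29 - 14) - 94) = -(3 + 15 - 94) = -1*(-76) = 76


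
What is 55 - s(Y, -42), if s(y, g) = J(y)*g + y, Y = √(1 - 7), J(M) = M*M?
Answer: -197 - I*√6 ≈ -197.0 - 2.4495*I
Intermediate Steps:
J(M) = M²
Y = I*√6 (Y = √(-6) = I*√6 ≈ 2.4495*I)
s(y, g) = y + g*y² (s(y, g) = y²*g + y = g*y² + y = y + g*y²)
55 - s(Y, -42) = 55 - I*√6*(1 - 42*I*√6)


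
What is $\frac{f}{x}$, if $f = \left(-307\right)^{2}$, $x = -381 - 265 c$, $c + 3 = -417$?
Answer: $\frac{94249}{110919} \approx 0.84971$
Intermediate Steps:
$c = -420$ ($c = -3 - 417 = -420$)
$x = 110919$ ($x = -381 - -111300 = -381 + 111300 = 110919$)
$f = 94249$
$\frac{f}{x} = \frac{94249}{110919}$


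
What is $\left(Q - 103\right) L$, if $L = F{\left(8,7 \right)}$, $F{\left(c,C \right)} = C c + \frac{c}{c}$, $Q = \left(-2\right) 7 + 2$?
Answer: $-6555$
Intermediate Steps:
$Q = -12$ ($Q = -14 + 2 = -12$)
$F{\left(c,C \right)} = 1 + C c$ ($F{\left(c,C \right)} = C c + 1 = 1 + C c$)
$L = 57$ ($L = 1 + 7 \cdot 8 = 1 + 56 = 57$)
$\left(Q - 103\right) L = \left(-12 - 103\right) 57 = \left(-115\right) 57 = -6555$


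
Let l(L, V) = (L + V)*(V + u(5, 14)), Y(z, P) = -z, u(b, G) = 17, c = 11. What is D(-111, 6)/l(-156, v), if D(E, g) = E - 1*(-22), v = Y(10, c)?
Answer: 89/1162 ≈ 0.076592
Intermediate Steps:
v = -10 (v = -1*10 = -10)
D(E, g) = 22 + E (D(E, g) = E + 22 = 22 + E)
l(L, V) = (17 + V)*(L + V) (l(L, V) = (L + V)*(V + 17) = (L + V)*(17 + V) = (17 + V)*(L + V))
D(-111, 6)/l(-156, v) = (22 - 111)/((-10)² + 17*(-156) + 17*(-10) - 156*(-10)) = -89/(100 - 2652 - 170 + 1560) = -89/(-1162) = -89*(-1/1162) = 89/1162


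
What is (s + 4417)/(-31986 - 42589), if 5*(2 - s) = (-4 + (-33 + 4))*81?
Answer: -24768/372875 ≈ -0.066424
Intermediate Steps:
s = 2683/5 (s = 2 - (-4 + (-33 + 4))*81/5 = 2 - (-4 - 29)*81/5 = 2 - (-33)*81/5 = 2 - ⅕*(-2673) = 2 + 2673/5 = 2683/5 ≈ 536.60)
(s + 4417)/(-31986 - 42589) = (2683/5 + 4417)/(-31986 - 42589) = (24768/5)/(-74575) = (24768/5)*(-1/74575) = -24768/372875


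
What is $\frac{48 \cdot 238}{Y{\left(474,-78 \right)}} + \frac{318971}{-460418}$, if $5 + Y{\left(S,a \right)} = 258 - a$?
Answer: $\frac{5154235831}{152398358} \approx 33.821$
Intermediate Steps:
$Y{\left(S,a \right)} = 253 - a$ ($Y{\left(S,a \right)} = -5 - \left(-258 + a\right) = 253 - a$)
$\frac{48 \cdot 238}{Y{\left(474,-78 \right)}} + \frac{318971}{-460418} = \frac{48 \cdot 238}{253 - -78} + \frac{318971}{-460418} = \frac{11424}{253 + 78} + 318971 \left(- \frac{1}{460418}\right) = \frac{11424}{331} - \frac{318971}{460418} = \frac{5154235831}{152398358}$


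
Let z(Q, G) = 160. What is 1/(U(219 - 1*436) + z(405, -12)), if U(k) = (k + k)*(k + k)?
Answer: 1/188516 ≈ 5.3046e-6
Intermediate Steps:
U(k) = 4*k**2 (U(k) = (2*k)*(2*k) = 4*k**2)
1/(U(219 - 1*436) + z(405, -12)) = 1/(4*(219 - 1*436)**2 + 160) = 1/(4*(219 - 436)**2 + 160) = 1/(4*(-217)**2 + 160) = 1/(4*47089 + 160) = 1/(188356 + 160) = 1/188516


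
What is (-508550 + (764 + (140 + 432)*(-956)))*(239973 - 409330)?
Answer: 178606940626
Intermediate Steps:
(-508550 + (764 + (140 + 432)*(-956)))*(239973 - 409330) = (-508550 + (764 + 572*(-956)))*(-169357) = (-508550 + (764 - 546832))*(-169357) = (-508550 - 546068)*(-169357) = -1054618*(-169357) = 178606940626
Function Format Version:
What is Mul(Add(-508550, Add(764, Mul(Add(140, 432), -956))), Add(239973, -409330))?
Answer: 178606940626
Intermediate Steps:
Mul(Add(-508550, Add(764, Mul(Add(140, 432), -956))), Add(239973, -409330)) = Mul(Add(-508550, Add(764, Mul(572, -956))), -169357) = Mul(Add(-508550, Add(764, -546832)), -169357) = Mul(Add(-508550, -546068), -169357) = Mul(-1054618, -169357) = 178606940626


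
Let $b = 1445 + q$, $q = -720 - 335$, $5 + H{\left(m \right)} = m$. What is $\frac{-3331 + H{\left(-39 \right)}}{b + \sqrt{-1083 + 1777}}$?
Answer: $- \frac{658125}{75703} + \frac{3375 \sqrt{694}}{151406} \approx -8.1063$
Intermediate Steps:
$H{\left(m \right)} = -5 + m$
$q = -1055$
$b = 390$ ($b = 1445 - 1055 = 390$)
$\frac{-3331 + H{\left(-39 \right)}}{b + \sqrt{-1083 + 1777}} = \frac{-3331 - 44}{390 + \sqrt{-1083 + 1777}} = \frac{-3331 - 44}{390 + \sqrt{694}} = - \frac{3375}{390 + \sqrt{694}}$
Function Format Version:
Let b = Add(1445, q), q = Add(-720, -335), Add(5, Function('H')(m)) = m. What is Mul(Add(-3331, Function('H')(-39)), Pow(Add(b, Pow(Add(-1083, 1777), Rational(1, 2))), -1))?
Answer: Add(Rational(-658125, 75703), Mul(Rational(3375, 151406), Pow(694, Rational(1, 2)))) ≈ -8.1063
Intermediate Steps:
Function('H')(m) = Add(-5, m)
q = -1055
b = 390 (b = Add(1445, -1055) = 390)
Mul(Add(-3331, Function('H')(-39)), Pow(Add(b, Pow(Add(-1083, 1777), Rational(1, 2))), -1)) = Mul(Add(-3331, Add(-5, -39)), Pow(Add(390, Pow(Add(-1083, 1777), Rational(1, 2))), -1)) = Mul(Add(-3331, -44), Pow(Add(390, Pow(694, Rational(1, 2))), -1)) = Mul(-3375, Pow(Add(390, Pow(694, Rational(1, 2))), -1))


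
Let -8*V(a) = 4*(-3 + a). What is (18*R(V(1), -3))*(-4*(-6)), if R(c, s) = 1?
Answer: 432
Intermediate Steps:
V(a) = 3/2 - a/2 (V(a) = -(-3 + a)/2 = -(-12 + 4*a)/8 = 3/2 - a/2)
(18*R(V(1), -3))*(-4*(-6)) = (18*1)*(-4*(-6)) = 18*24 = 432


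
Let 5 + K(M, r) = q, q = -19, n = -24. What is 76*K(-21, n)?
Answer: -1824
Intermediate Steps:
K(M, r) = -24 (K(M, r) = -5 - 19 = -24)
76*K(-21, n) = 76*(-24) = -1824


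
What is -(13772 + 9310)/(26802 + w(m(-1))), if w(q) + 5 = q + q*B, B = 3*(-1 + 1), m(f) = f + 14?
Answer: -11541/13405 ≈ -0.86095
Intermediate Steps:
m(f) = 14 + f
B = 0 (B = 3*0 = 0)
w(q) = -5 + q (w(q) = -5 + (q + q*0) = -5 + (q + 0) = -5 + q)
-(13772 + 9310)/(26802 + w(m(-1))) = -(13772 + 9310)/(26802 + (-5 + (14 - 1))) = -23082/(26802 + (-5 + 13)) = -23082/(26802 + 8) = -23082/26810 = -1*11541/13405 = -11541/13405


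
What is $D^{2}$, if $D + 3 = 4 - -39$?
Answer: $1600$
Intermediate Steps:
$D = 40$ ($D = -3 + \left(4 - -39\right) = -3 + \left(4 + 39\right) = -3 + 43 = 40$)
$D^{2} = 40^{2} = 1600$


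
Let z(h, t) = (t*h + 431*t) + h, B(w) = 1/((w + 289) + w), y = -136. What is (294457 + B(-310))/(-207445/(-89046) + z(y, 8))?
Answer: 8678892076236/65619342919 ≈ 132.26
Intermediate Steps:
B(w) = 1/(289 + 2*w) (B(w) = 1/((289 + w) + w) = 1/(289 + 2*w))
z(h, t) = h + 431*t + h*t (z(h, t) = (h*t + 431*t) + h = (431*t + h*t) + h = h + 431*t + h*t)
(294457 + B(-310))/(-207445/(-89046) + z(y, 8)) = (294457 + 1/(289 + 2*(-310)))/(-207445/(-89046) + (-136 + 431*8 - 136*8)) = (294457 + 1/(289 - 620))/(-207445*(-1/89046) + (-136 + 3448 - 1088)) = (294457 + 1/(-331))/(207445/89046 + 2224) = (294457 - 1/331)/(198245749/89046) = (97465266/331)*(89046/198245749) = 8678892076236/65619342919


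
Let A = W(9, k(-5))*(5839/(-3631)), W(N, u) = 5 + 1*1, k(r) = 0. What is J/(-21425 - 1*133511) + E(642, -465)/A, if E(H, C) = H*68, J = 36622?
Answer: -2046746094937/452335652 ≈ -4524.8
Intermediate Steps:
W(N, u) = 6 (W(N, u) = 5 + 1 = 6)
E(H, C) = 68*H
A = -35034/3631 (A = 6*(5839/(-3631)) = 6*(5839*(-1/3631)) = 6*(-5839/3631) = -35034/3631 ≈ -9.6486)
J/(-21425 - 1*133511) + E(642, -465)/A = 36622/(-21425 - 1*133511) + (68*642)/(-35034/3631) = 36622/(-21425 - 133511) + 43656*(-3631/35034) = 36622/(-154936) - 26419156/5839 = 36622*(-1/154936) - 26419156/5839 = -18311/77468 - 26419156/5839 = -2046746094937/452335652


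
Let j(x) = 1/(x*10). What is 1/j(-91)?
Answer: -910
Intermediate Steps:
j(x) = 1/(10*x) (j(x) = (1/10)/x = 1/(10*x))
1/j(-91) = 1/((1/10)/(-91)) = 1/((1/10)*(-1/91)) = 1/(-1/910) = -910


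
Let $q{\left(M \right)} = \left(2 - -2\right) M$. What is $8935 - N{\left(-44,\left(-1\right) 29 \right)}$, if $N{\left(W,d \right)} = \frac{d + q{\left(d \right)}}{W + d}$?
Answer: $\frac{652110}{73} \approx 8933.0$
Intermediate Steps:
$q{\left(M \right)} = 4 M$ ($q{\left(M \right)} = \left(2 + 2\right) M = 4 M$)
$N{\left(W,d \right)} = \frac{5 d}{W + d}$ ($N{\left(W,d \right)} = \frac{d + 4 d}{W + d} = \frac{5 d}{W + d}$)
$8935 - N{\left(-44,\left(-1\right) 29 \right)} = 8935 - \frac{5 \left(\left(-1\right) 29\right)}{-44 - 29} = 8935 - 5 \left(-29\right) \frac{1}{-44 - 29} = 8935 - 5 \left(-29\right) \frac{1}{-73} = 8935 - 5 \left(-29\right) \left(- \frac{1}{73}\right) = 8935 - \frac{145}{73} = \frac{652110}{73}$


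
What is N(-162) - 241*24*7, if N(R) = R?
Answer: -40650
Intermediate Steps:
N(-162) - 241*24*7 = -162 - 241*24*7 = -162 - 241*168 = -162 - 1*40488 = -162 - 40488 = -40650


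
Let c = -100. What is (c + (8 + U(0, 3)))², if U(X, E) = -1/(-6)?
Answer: 303601/36 ≈ 8433.4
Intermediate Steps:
U(X, E) = ⅙ (U(X, E) = -1*(-⅙) = ⅙)
(c + (8 + U(0, 3)))² = (-100 + (8 + ⅙))² = (-100 + 49/6)² = (-551/6)² = 303601/36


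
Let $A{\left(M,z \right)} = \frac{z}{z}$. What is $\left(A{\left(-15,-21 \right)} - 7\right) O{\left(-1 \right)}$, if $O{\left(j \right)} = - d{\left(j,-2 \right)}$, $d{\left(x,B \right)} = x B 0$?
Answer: $0$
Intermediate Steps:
$d{\left(x,B \right)} = 0$ ($d{\left(x,B \right)} = B x 0 = 0$)
$A{\left(M,z \right)} = 1$
$O{\left(j \right)} = 0$ ($O{\left(j \right)} = \left(-1\right) 0 = 0$)
$\left(A{\left(-15,-21 \right)} - 7\right) O{\left(-1 \right)} = \left(1 - 7\right) 0 = \left(-6\right) 0 = 0$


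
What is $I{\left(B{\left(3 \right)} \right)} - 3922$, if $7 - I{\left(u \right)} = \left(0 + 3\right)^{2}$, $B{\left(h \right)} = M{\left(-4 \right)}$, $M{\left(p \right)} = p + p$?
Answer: $-3924$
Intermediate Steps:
$M{\left(p \right)} = 2 p$
$B{\left(h \right)} = -8$ ($B{\left(h \right)} = 2 \left(-4\right) = -8$)
$I{\left(u \right)} = -2$ ($I{\left(u \right)} = 7 - \left(0 + 3\right)^{2} = 7 - 3^{2} = 7 - 9 = -2$)
$I{\left(B{\left(3 \right)} \right)} - 3922 = -2 - 3922 = -3924$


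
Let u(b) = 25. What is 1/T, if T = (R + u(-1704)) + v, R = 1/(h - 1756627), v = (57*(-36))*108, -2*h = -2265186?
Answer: -624034/138280318095 ≈ -4.5128e-6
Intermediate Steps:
h = 1132593 (h = -1/2*(-2265186) = 1132593)
v = -221616 (v = -2052*108 = -221616)
R = -1/624034 (R = 1/(1132593 - 1756627) = 1/(-624034) = -1/624034 ≈ -1.6025e-6)
T = -138280318095/624034 (T = (-1/624034 + 25) - 221616 = 15600849/624034 - 221616 = -138280318095/624034 ≈ -2.2159e+5)
1/T = 1/(-138280318095/624034) = -624034/138280318095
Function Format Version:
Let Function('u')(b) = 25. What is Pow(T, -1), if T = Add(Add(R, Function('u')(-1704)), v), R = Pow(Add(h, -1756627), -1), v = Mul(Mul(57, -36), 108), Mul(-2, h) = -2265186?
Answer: Rational(-624034, 138280318095) ≈ -4.5128e-6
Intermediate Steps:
h = 1132593 (h = Mul(Rational(-1, 2), -2265186) = 1132593)
v = -221616 (v = Mul(-2052, 108) = -221616)
R = Rational(-1, 624034) (R = Pow(Add(1132593, -1756627), -1) = Pow(-624034, -1) = Rational(-1, 624034) ≈ -1.6025e-6)
T = Rational(-138280318095, 624034) (T = Add(Add(Rational(-1, 624034), 25), -221616) = Add(Rational(15600849, 624034), -221616) = Rational(-138280318095, 624034) ≈ -2.2159e+5)
Pow(T, -1) = Pow(Rational(-138280318095, 624034), -1) = Rational(-624034, 138280318095)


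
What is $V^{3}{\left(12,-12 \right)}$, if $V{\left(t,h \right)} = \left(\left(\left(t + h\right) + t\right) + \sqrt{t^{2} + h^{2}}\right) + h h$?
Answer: $3931200 + 879552 \sqrt{2} \approx 5.1751 \cdot 10^{6}$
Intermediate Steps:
$V{\left(t,h \right)} = h + h^{2} + \sqrt{h^{2} + t^{2}} + 2 t$ ($V{\left(t,h \right)} = \left(\left(\left(h + t\right) + t\right) + \sqrt{h^{2} + t^{2}}\right) + h^{2} = \left(\left(h + 2 t\right) + \sqrt{h^{2} + t^{2}}\right) + h^{2} = \left(h + \sqrt{h^{2} + t^{2}} + 2 t\right) + h^{2} = h + h^{2} + \sqrt{h^{2} + t^{2}} + 2 t$)
$V^{3}{\left(12,-12 \right)} = \left(-12 + \left(-12\right)^{2} + \sqrt{\left(-12\right)^{2} + 12^{2}} + 2 \cdot 12\right)^{3} = \left(-12 + 144 + \sqrt{144 + 144} + 24\right)^{3} = \left(-12 + 144 + \sqrt{288} + 24\right)^{3} = \left(-12 + 144 + 12 \sqrt{2} + 24\right)^{3} = \left(156 + 12 \sqrt{2}\right)^{3}$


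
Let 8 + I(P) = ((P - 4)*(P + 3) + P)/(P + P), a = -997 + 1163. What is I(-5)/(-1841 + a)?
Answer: 93/16750 ≈ 0.0055522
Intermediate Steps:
a = 166
I(P) = -8 + (P + (-4 + P)*(3 + P))/(2*P) (I(P) = -8 + ((P - 4)*(P + 3) + P)/(P + P) = -8 + ((-4 + P)*(3 + P) + P)/((2*P)) = -8 + (P + (-4 + P)*(3 + P))*(1/(2*P)) = -8 + (P + (-4 + P)*(3 + P))/(2*P))
I(-5)/(-1841 + a) = (-8 + (½)*(-5) - 6/(-5))/(-1841 + 166) = (-8 - 5/2 - 6*(-⅕))/(-1675) = (-8 - 5/2 + 6/5)*(-1/1675) = -93/10*(-1/1675) = 93/16750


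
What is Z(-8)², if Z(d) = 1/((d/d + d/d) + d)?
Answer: 1/36 ≈ 0.027778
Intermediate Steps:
Z(d) = 1/(2 + d) (Z(d) = 1/((1 + 1) + d) = 1/(2 + d))
Z(-8)² = (1/(2 - 8))² = (1/(-6))² = (-⅙)² = 1/36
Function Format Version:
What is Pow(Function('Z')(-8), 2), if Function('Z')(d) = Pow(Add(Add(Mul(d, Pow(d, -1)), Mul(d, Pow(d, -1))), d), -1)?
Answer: Rational(1, 36) ≈ 0.027778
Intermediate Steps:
Function('Z')(d) = Pow(Add(2, d), -1) (Function('Z')(d) = Pow(Add(Add(1, 1), d), -1) = Pow(Add(2, d), -1))
Pow(Function('Z')(-8), 2) = Pow(Pow(Add(2, -8), -1), 2) = Pow(Pow(-6, -1), 2) = Pow(Rational(-1, 6), 2) = Rational(1, 36)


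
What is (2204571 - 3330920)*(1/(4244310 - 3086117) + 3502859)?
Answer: -4569582995669340012/1158193 ≈ -3.9454e+12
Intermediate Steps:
(2204571 - 3330920)*(1/(4244310 - 3086117) + 3502859) = -1126349*(1/1158193 + 3502859) = -1126349*4056986773788/1158193 = -4569582995669340012/1158193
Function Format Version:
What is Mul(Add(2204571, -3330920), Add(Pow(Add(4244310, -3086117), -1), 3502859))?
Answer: Rational(-4569582995669340012, 1158193) ≈ -3.9454e+12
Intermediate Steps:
Mul(Add(2204571, -3330920), Add(Pow(Add(4244310, -3086117), -1), 3502859)) = Mul(-1126349, Add(Pow(1158193, -1), 3502859)) = Mul(-1126349, Add(Rational(1, 1158193), 3502859)) = Mul(-1126349, Rational(4056986773788, 1158193)) = Rational(-4569582995669340012, 1158193)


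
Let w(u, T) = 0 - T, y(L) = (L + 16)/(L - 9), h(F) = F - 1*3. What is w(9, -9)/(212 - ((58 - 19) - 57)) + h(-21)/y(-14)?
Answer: 63489/230 ≈ 276.04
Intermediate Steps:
h(F) = -3 + F (h(F) = F - 3 = -3 + F)
y(L) = (16 + L)/(-9 + L)
w(u, T) = -T
w(9, -9)/(212 - ((58 - 19) - 57)) + h(-21)/y(-14) = (-1*(-9))/(212 - ((58 - 19) - 57)) + (-3 - 21)/(((16 - 14)/(-9 - 14))) = 9/(212 - (39 - 57)) - 24/(2/(-23)) = 9/(212 - 1*(-18)) - 24/((-1/23*2)) = 9/(212 + 18) - 24/(-2/23) = 9/230 - 24*(-23/2) = 9*(1/230) + 276 = 9/230 + 276 = 63489/230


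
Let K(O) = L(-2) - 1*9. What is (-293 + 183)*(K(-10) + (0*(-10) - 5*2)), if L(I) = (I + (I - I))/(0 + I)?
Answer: 1980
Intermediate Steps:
L(I) = 1 (L(I) = (I + 0)/I = I/I = 1)
K(O) = -8 (K(O) = 1 - 1*9 = 1 - 9 = -8)
(-293 + 183)*(K(-10) + (0*(-10) - 5*2)) = (-293 + 183)*(-8 + (0*(-10) - 5*2)) = -110*(-8 + (0 - 10)) = -110*(-8 - 10) = -110*(-18) = 1980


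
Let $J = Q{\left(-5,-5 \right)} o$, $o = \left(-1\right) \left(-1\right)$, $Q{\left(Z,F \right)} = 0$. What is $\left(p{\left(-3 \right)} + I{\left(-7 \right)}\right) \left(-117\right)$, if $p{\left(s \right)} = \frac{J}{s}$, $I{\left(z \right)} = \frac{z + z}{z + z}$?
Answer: $-117$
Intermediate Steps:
$o = 1$
$J = 0$ ($J = 0 \cdot 1 = 0$)
$I{\left(z \right)} = 1$ ($I{\left(z \right)} = \frac{2 z}{2 z} = 2 z \frac{1}{2 z} = 1$)
$p{\left(s \right)} = 0$ ($p{\left(s \right)} = \frac{0}{s} = 0$)
$\left(p{\left(-3 \right)} + I{\left(-7 \right)}\right) \left(-117\right) = \left(0 + 1\right) \left(-117\right) = 1 \left(-117\right) = -117$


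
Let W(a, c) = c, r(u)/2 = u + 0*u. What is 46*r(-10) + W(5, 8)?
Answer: -912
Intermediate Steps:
r(u) = 2*u (r(u) = 2*(u + 0*u) = 2*(u + 0) = 2*u)
46*r(-10) + W(5, 8) = 46*(2*(-10)) + 8 = 46*(-20) + 8 = -920 + 8 = -912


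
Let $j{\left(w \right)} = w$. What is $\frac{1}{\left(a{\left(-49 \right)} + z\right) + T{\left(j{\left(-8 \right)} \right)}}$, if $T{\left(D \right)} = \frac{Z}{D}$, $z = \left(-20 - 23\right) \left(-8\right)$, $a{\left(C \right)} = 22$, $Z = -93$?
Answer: $\frac{8}{3021} \approx 0.0026481$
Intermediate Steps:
$z = 344$ ($z = \left(-43\right) \left(-8\right) = 344$)
$T{\left(D \right)} = - \frac{93}{D}$
$\frac{1}{\left(a{\left(-49 \right)} + z\right) + T{\left(j{\left(-8 \right)} \right)}} = \frac{1}{\left(22 + 344\right) - \frac{93}{-8}} = \frac{1}{366 - - \frac{93}{8}} = \frac{1}{366 + \frac{93}{8}} = \frac{1}{\frac{3021}{8}} = \frac{8}{3021}$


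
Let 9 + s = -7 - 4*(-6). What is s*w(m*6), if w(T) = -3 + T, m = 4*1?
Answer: 168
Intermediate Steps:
m = 4
s = 8 (s = -9 + (-7 - 4*(-6)) = -9 + (-7 + 24) = -9 + 17 = 8)
s*w(m*6) = 8*(-3 + 4*6) = 8*(-3 + 24) = 8*21 = 168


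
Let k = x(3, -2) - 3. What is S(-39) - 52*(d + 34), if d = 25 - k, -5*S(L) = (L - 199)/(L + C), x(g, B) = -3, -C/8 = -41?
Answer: -287286/85 ≈ -3379.8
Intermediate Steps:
C = 328 (C = -8*(-41) = 328)
S(L) = -(-199 + L)/(5*(328 + L)) (S(L) = -(L - 199)/(5*(L + 328)) = -(-199 + L)/(5*(328 + L)))
k = -6 (k = -3 - 3 = -6)
d = 31 (d = 25 - 1*(-6) = 25 + 6 = 31)
S(-39) - 52*(d + 34) = (199 - 1*(-39))/(5*(328 - 39)) - 52*(31 + 34) = (⅕)*(199 + 39)/289 - 52*65 = (⅕)*(1/289)*238 - 1*3380 = 14/85 - 3380 = -287286/85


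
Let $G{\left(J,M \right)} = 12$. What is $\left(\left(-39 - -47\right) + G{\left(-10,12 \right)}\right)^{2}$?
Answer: $400$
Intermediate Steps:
$\left(\left(-39 - -47\right) + G{\left(-10,12 \right)}\right)^{2} = \left(\left(-39 - -47\right) + 12\right)^{2} = \left(\left(-39 + 47\right) + 12\right)^{2} = \left(8 + 12\right)^{2} = 20^{2} = 400$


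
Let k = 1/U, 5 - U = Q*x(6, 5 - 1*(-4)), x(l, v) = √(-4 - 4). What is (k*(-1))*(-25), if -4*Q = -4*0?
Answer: 5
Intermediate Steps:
x(l, v) = 2*I*√2 (x(l, v) = √(-8) = 2*I*√2)
Q = 0 (Q = -(-1)*0 = -¼*0 = 0)
U = 5 (U = 5 - 0*2*I*√2 = 5 - 1*0 = 5 + 0 = 5)
k = ⅕ (k = 1/5 = ⅕ ≈ 0.20000)
(k*(-1))*(-25) = ((⅕)*(-1))*(-25) = -⅕*(-25) = 5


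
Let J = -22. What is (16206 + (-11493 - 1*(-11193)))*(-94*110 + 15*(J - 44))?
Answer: -180214980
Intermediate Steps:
(16206 + (-11493 - 1*(-11193)))*(-94*110 + 15*(J - 44)) = (16206 + (-11493 - 1*(-11193)))*(-94*110 + 15*(-22 - 44)) = (16206 + (-11493 + 11193))*(-10340 + 15*(-66)) = (16206 - 300)*(-10340 - 990) = 15906*(-11330) = -180214980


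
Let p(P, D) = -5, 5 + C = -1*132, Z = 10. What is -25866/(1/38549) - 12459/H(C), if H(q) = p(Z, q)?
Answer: -4985529711/5 ≈ -9.9711e+8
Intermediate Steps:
C = -137 (C = -5 - 1*132 = -5 - 132 = -137)
H(q) = -5
-25866/(1/38549) - 12459/H(C) = -25866/(1/38549) - 12459/(-5) = -25866/1/38549 - 12459*(-⅕) = -25866*38549 + 12459/5 = -997108434 + 12459/5 = -4985529711/5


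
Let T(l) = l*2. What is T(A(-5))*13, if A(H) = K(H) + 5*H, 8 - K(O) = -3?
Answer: -364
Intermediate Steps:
K(O) = 11 (K(O) = 8 - 1*(-3) = 8 + 3 = 11)
A(H) = 11 + 5*H
T(l) = 2*l
T(A(-5))*13 = (2*(11 + 5*(-5)))*13 = (2*(11 - 25))*13 = (2*(-14))*13 = -28*13 = -364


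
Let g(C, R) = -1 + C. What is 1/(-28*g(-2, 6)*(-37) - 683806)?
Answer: -1/686914 ≈ -1.4558e-6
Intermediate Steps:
1/(-28*g(-2, 6)*(-37) - 683806) = 1/(-28*(-1 - 2)*(-37) - 683806) = 1/(-28*(-3)*(-37) - 683806) = 1/(84*(-37) - 683806) = 1/(-3108 - 683806) = 1/(-686914) = -1/686914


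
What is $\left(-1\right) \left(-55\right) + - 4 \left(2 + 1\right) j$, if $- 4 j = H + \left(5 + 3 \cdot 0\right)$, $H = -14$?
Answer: $28$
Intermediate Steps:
$j = \frac{9}{4}$ ($j = - \frac{-14 + \left(5 + 3 \cdot 0\right)}{4} = - \frac{-14 + \left(5 + 0\right)}{4} = - \frac{-14 + 5}{4} = \left(- \frac{1}{4}\right) \left(-9\right) = \frac{9}{4} \approx 2.25$)
$\left(-1\right) \left(-55\right) + - 4 \left(2 + 1\right) j = \left(-1\right) \left(-55\right) + - 4 \left(2 + 1\right) \frac{9}{4} = 55 + \left(-4\right) 3 \cdot \frac{9}{4} = 55 - 27 = 28$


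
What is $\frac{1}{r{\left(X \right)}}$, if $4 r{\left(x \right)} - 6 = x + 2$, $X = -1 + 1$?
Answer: $\frac{1}{2} \approx 0.5$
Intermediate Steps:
$X = 0$
$r{\left(x \right)} = 2 + \frac{x}{4}$ ($r{\left(x \right)} = \frac{3}{2} + \frac{x + 2}{4} = \frac{3}{2} + \frac{2 + x}{4} = \frac{3}{2} + \left(\frac{1}{2} + \frac{x}{4}\right) = 2 + \frac{x}{4}$)
$\frac{1}{r{\left(X \right)}} = \frac{1}{2 + \frac{1}{4} \cdot 0} = \frac{1}{2 + 0} = \frac{1}{2}$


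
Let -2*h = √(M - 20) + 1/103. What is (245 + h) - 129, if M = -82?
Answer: 23895/206 - I*√102/2 ≈ 116.0 - 5.0498*I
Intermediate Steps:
h = -1/206 - I*√102/2 (h = -(√(-82 - 20) + 1/103)/2 = -(√(-102) + 1/103)/2 = -(I*√102 + 1/103)/2 = -(1/103 + I*√102)/2 = -1/206 - I*√102/2 ≈ -0.0048544 - 5.0498*I)
(245 + h) - 129 = (245 + (-1/206 - I*√102/2)) - 129 = (50469/206 - I*√102/2) - 129 = 23895/206 - I*√102/2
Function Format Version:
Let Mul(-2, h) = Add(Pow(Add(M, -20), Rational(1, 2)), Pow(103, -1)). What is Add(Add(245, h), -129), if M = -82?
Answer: Add(Rational(23895, 206), Mul(Rational(-1, 2), I, Pow(102, Rational(1, 2)))) ≈ Add(116.00, Mul(-5.0498, I))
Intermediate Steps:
h = Add(Rational(-1, 206), Mul(Rational(-1, 2), I, Pow(102, Rational(1, 2)))) (h = Mul(Rational(-1, 2), Add(Pow(Add(-82, -20), Rational(1, 2)), Pow(103, -1))) = Mul(Rational(-1, 2), Add(Pow(-102, Rational(1, 2)), Rational(1, 103))) = Mul(Rational(-1, 2), Add(Mul(I, Pow(102, Rational(1, 2))), Rational(1, 103))) = Mul(Rational(-1, 2), Add(Rational(1, 103), Mul(I, Pow(102, Rational(1, 2))))) = Add(Rational(-1, 206), Mul(Rational(-1, 2), I, Pow(102, Rational(1, 2)))) ≈ Add(-0.0048544, Mul(-5.0498, I)))
Add(Add(245, h), -129) = Add(Add(245, Add(Rational(-1, 206), Mul(Rational(-1, 2), I, Pow(102, Rational(1, 2))))), -129) = Add(Add(Rational(50469, 206), Mul(Rational(-1, 2), I, Pow(102, Rational(1, 2)))), -129) = Add(Rational(23895, 206), Mul(Rational(-1, 2), I, Pow(102, Rational(1, 2))))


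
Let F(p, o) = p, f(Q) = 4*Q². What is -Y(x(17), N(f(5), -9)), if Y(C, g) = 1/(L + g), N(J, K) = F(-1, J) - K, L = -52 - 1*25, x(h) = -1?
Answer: 1/69 ≈ 0.014493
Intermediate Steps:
L = -77 (L = -52 - 25 = -77)
N(J, K) = -1 - K
Y(C, g) = 1/(-77 + g)
-Y(x(17), N(f(5), -9)) = -1/(-77 + (-1 - 1*(-9))) = -1/(-77 + (-1 + 9)) = -1/(-77 + 8) = -1/(-69) = -1*(-1/69) = 1/69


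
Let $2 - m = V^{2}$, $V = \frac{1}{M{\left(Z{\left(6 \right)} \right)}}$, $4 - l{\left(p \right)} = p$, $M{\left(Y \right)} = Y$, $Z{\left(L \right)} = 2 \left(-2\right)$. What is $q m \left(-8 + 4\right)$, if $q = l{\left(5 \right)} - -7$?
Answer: $- \frac{93}{2} \approx -46.5$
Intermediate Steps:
$Z{\left(L \right)} = -4$
$l{\left(p \right)} = 4 - p$
$V = - \frac{1}{4}$ ($V = \frac{1}{-4} = - \frac{1}{4} \approx -0.25$)
$m = \frac{31}{16}$ ($m = 2 - \left(- \frac{1}{4}\right)^{2} = 2 - \frac{1}{16} = \frac{31}{16} \approx 1.9375$)
$q = 6$ ($q = \left(4 - 5\right) - -7 = \left(4 - 5\right) + 7 = -1 + 7 = 6$)
$q m \left(-8 + 4\right) = 6 \cdot \frac{31}{16} \left(-8 + 4\right) = \frac{93}{8} \left(-4\right) = - \frac{93}{2}$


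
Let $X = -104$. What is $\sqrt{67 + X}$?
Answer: $i \sqrt{37} \approx 6.0828 i$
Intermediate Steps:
$\sqrt{67 + X} = \sqrt{67 - 104} = \sqrt{-37} = i \sqrt{37}$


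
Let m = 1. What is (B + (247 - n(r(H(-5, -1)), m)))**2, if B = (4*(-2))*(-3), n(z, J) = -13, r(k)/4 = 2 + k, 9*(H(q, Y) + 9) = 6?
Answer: 80656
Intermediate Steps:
H(q, Y) = -25/3 (H(q, Y) = -9 + (1/9)*6 = -9 + 2/3 = -25/3)
r(k) = 8 + 4*k (r(k) = 4*(2 + k) = 8 + 4*k)
B = 24 (B = -8*(-3) = 24)
(B + (247 - n(r(H(-5, -1)), m)))**2 = (24 + (247 - 1*(-13)))**2 = (24 + (247 + 13))**2 = (24 + 260)**2 = 284**2 = 80656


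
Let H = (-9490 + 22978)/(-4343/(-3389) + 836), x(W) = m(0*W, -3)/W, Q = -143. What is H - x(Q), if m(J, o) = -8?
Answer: 2171316200/135256407 ≈ 16.053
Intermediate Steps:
x(W) = -8/W
H = 15236944/945849 (H = 13488/(-4343*(-1/3389) + 836) = 13488/(4343/3389 + 836) = 13488/(2837547/3389) = 13488*(3389/2837547) = 15236944/945849 ≈ 16.109)
H - x(Q) = 15236944/945849 - (-8)/(-143) = 15236944/945849 - (-8)*(-1)/143 = 15236944/945849 - 1*8/143 = 15236944/945849 - 8/143 = 2171316200/135256407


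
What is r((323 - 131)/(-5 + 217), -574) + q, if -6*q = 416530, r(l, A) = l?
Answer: -11037901/159 ≈ -69421.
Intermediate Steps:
q = -208265/3 (q = -⅙*416530 = -208265/3 ≈ -69422.)
r((323 - 131)/(-5 + 217), -574) + q = (323 - 131)/(-5 + 217) - 208265/3 = 192/212 - 208265/3 = 192*(1/212) - 208265/3 = 48/53 - 208265/3 = -11037901/159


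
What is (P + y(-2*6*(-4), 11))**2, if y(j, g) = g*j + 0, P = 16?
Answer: 295936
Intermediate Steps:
y(j, g) = g*j
(P + y(-2*6*(-4), 11))**2 = (16 + 11*(-2*6*(-4)))**2 = (16 + 11*(-12*(-4)))**2 = (16 + 11*48)**2 = (16 + 528)**2 = 544**2 = 295936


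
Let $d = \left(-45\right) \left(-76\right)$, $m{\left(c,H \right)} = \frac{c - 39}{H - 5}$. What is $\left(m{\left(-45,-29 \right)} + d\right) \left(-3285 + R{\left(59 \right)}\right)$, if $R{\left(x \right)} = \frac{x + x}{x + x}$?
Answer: $- \frac{191069688}{17} \approx -1.1239 \cdot 10^{7}$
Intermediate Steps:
$R{\left(x \right)} = 1$ ($R{\left(x \right)} = \frac{2 x}{2 x} = 2 x \frac{1}{2 x} = 1$)
$m{\left(c,H \right)} = \frac{-39 + c}{-5 + H}$
$d = 3420$
$\left(m{\left(-45,-29 \right)} + d\right) \left(-3285 + R{\left(59 \right)}\right) = \left(\frac{-39 - 45}{-5 - 29} + 3420\right) \left(-3285 + 1\right) = \left(\frac{1}{-34} \left(-84\right) + 3420\right) \left(-3284\right) = \left(\left(- \frac{1}{34}\right) \left(-84\right) + 3420\right) \left(-3284\right) = \left(\frac{42}{17} + 3420\right) \left(-3284\right) = \frac{58182}{17} \left(-3284\right) = - \frac{191069688}{17}$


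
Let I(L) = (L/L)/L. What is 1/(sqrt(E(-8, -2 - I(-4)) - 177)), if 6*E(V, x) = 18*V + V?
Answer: -I*sqrt(1821)/607 ≈ -0.070302*I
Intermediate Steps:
I(L) = 1/L
E(V, x) = 19*V/6 (E(V, x) = (18*V + V)/6 = (19*V)/6 = 19*V/6)
1/(sqrt(E(-8, -2 - I(-4)) - 177)) = 1/(sqrt((19/6)*(-8) - 177)) = 1/(sqrt(-76/3 - 177)) = 1/(sqrt(-607/3)) = 1/(I*sqrt(1821)/3) = -I*sqrt(1821)/607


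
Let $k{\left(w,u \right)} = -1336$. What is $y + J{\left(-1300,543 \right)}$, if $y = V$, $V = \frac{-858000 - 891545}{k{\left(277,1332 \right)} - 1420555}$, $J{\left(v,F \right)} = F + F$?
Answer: $\frac{1545923171}{1421891} \approx 1087.2$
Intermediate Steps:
$J{\left(v,F \right)} = 2 F$
$V = \frac{1749545}{1421891}$ ($V = \frac{-858000 - 891545}{-1336 - 1420555} = - \frac{1749545}{-1421891} = \left(-1749545\right) \left(- \frac{1}{1421891}\right) = \frac{1749545}{1421891} \approx 1.2304$)
$y = \frac{1749545}{1421891} \approx 1.2304$
$y + J{\left(-1300,543 \right)} = \frac{1749545}{1421891} + 2 \cdot 543 = \frac{1749545}{1421891} + 1086 = \frac{1545923171}{1421891}$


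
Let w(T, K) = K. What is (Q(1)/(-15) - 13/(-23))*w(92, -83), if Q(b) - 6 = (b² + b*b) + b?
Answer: 332/115 ≈ 2.8870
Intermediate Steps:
Q(b) = 6 + b + 2*b² (Q(b) = 6 + ((b² + b*b) + b) = 6 + ((b² + b²) + b) = 6 + (2*b² + b) = 6 + (b + 2*b²) = 6 + b + 2*b²)
(Q(1)/(-15) - 13/(-23))*w(92, -83) = ((6 + 1 + 2*1²)/(-15) - 13/(-23))*(-83) = ((6 + 1 + 2*1)*(-1/15) - 13*(-1/23))*(-83) = ((6 + 1 + 2)*(-1/15) + 13/23)*(-83) = (9*(-1/15) + 13/23)*(-83) = (-⅗ + 13/23)*(-83) = -4/115*(-83) = 332/115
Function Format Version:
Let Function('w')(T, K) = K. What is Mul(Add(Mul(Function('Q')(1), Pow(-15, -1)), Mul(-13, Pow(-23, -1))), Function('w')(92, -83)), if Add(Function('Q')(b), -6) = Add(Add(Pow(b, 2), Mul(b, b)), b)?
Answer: Rational(332, 115) ≈ 2.8870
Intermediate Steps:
Function('Q')(b) = Add(6, b, Mul(2, Pow(b, 2))) (Function('Q')(b) = Add(6, Add(Add(Pow(b, 2), Mul(b, b)), b)) = Add(6, Add(Add(Pow(b, 2), Pow(b, 2)), b)) = Add(6, Add(Mul(2, Pow(b, 2)), b)) = Add(6, Add(b, Mul(2, Pow(b, 2)))) = Add(6, b, Mul(2, Pow(b, 2))))
Mul(Add(Mul(Function('Q')(1), Pow(-15, -1)), Mul(-13, Pow(-23, -1))), Function('w')(92, -83)) = Mul(Add(Mul(Add(6, 1, Mul(2, Pow(1, 2))), Pow(-15, -1)), Mul(-13, Pow(-23, -1))), -83) = Mul(Add(Mul(Add(6, 1, Mul(2, 1)), Rational(-1, 15)), Mul(-13, Rational(-1, 23))), -83) = Mul(Add(Mul(Add(6, 1, 2), Rational(-1, 15)), Rational(13, 23)), -83) = Mul(Add(Mul(9, Rational(-1, 15)), Rational(13, 23)), -83) = Mul(Add(Rational(-3, 5), Rational(13, 23)), -83) = Mul(Rational(-4, 115), -83) = Rational(332, 115)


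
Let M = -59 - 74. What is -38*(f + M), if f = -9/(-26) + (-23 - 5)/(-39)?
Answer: 195529/39 ≈ 5013.6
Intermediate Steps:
M = -133
f = 83/78 (f = -9*(-1/26) - 28*(-1/39) = 9/26 + 28/39 = 83/78 ≈ 1.0641)
-38*(f + M) = -38*(83/78 - 133) = -38*(-10291/78) = 195529/39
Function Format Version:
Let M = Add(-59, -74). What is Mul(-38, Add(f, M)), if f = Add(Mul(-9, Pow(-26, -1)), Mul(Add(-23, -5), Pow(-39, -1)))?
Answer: Rational(195529, 39) ≈ 5013.6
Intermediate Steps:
M = -133
f = Rational(83, 78) (f = Add(Mul(-9, Rational(-1, 26)), Mul(-28, Rational(-1, 39))) = Add(Rational(9, 26), Rational(28, 39)) = Rational(83, 78) ≈ 1.0641)
Mul(-38, Add(f, M)) = Mul(-38, Add(Rational(83, 78), -133)) = Mul(-38, Rational(-10291, 78)) = Rational(195529, 39)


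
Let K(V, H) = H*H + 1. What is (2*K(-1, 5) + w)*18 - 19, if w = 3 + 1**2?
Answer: 989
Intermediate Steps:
w = 4 (w = 3 + 1 = 4)
K(V, H) = 1 + H**2 (K(V, H) = H**2 + 1 = 1 + H**2)
(2*K(-1, 5) + w)*18 - 19 = (2*(1 + 5**2) + 4)*18 - 19 = (2*(1 + 25) + 4)*18 - 19 = (2*26 + 4)*18 - 19 = (52 + 4)*18 - 19 = 56*18 - 19 = 1008 - 19 = 989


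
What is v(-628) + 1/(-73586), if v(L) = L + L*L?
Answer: 28974929015/73586 ≈ 3.9376e+5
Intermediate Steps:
v(L) = L + L²
v(-628) + 1/(-73586) = -628*(1 - 628) + 1/(-73586) = -628*(-627) - 1/73586 = 393756 - 1/73586 = 28974929015/73586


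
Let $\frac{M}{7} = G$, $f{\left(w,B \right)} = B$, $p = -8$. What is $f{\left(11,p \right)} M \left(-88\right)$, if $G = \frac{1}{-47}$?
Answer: $- \frac{4928}{47} \approx -104.85$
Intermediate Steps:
$G = - \frac{1}{47} \approx -0.021277$
$M = - \frac{7}{47}$ ($M = 7 \left(- \frac{1}{47}\right) = - \frac{7}{47} \approx -0.14894$)
$f{\left(11,p \right)} M \left(-88\right) = \left(-8\right) \left(- \frac{7}{47}\right) \left(-88\right) = \frac{56}{47} \left(-88\right) = - \frac{4928}{47}$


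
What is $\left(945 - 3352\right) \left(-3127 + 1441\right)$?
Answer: $4058202$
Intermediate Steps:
$\left(945 - 3352\right) \left(-3127 + 1441\right) = \left(-2407\right) \left(-1686\right) = 4058202$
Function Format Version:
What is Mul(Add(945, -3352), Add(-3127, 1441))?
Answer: 4058202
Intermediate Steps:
Mul(Add(945, -3352), Add(-3127, 1441)) = Mul(-2407, -1686) = 4058202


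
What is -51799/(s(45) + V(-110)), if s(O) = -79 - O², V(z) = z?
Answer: 51799/2214 ≈ 23.396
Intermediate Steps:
-51799/(s(45) + V(-110)) = -51799/((-79 - 1*45²) - 110) = -51799/((-79 - 1*2025) - 110) = -51799/((-79 - 2025) - 110) = -51799/(-2104 - 110) = -51799/(-2214) = -51799*(-1/2214) = 51799/2214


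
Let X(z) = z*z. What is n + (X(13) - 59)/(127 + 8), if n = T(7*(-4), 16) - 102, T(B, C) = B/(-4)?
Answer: -2543/27 ≈ -94.185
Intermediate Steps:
X(z) = z²
T(B, C) = -B/4 (T(B, C) = B*(-¼) = -B/4)
n = -95 (n = -7*(-4)/4 - 102 = -¼*(-28) - 102 = 7 - 102 = -95)
n + (X(13) - 59)/(127 + 8) = -95 + (13² - 59)/(127 + 8) = -95 + (169 - 59)/135 = -95 + 110*(1/135) = -95 + 22/27 = -2543/27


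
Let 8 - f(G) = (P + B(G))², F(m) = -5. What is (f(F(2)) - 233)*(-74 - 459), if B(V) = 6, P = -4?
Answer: 122057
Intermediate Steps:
f(G) = 4 (f(G) = 8 - (-4 + 6)² = 8 - 1*2² = 8 - 1*4 = 8 - 4 = 4)
(f(F(2)) - 233)*(-74 - 459) = (4 - 233)*(-74 - 459) = -229*(-533) = 122057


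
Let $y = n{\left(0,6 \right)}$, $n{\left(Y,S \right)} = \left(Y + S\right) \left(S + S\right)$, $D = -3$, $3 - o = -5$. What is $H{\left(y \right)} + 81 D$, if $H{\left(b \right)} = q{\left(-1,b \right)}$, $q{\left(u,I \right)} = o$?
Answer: $-235$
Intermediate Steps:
$o = 8$ ($o = 3 - -5 = 3 + 5 = 8$)
$q{\left(u,I \right)} = 8$
$n{\left(Y,S \right)} = 2 S \left(S + Y\right)$ ($n{\left(Y,S \right)} = \left(S + Y\right) 2 S = 2 S \left(S + Y\right)$)
$y = 72$ ($y = 2 \cdot 6 \left(6 + 0\right) = 2 \cdot 6 \cdot 6 = 72$)
$H{\left(b \right)} = 8$
$H{\left(y \right)} + 81 D = 8 + 81 \left(-3\right) = 8 - 243 = -235$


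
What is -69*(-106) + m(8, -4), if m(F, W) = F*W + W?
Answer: 7278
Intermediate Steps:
m(F, W) = W + F*W
-69*(-106) + m(8, -4) = -69*(-106) - 4*(1 + 8) = 7314 - 4*9 = 7314 - 36 = 7278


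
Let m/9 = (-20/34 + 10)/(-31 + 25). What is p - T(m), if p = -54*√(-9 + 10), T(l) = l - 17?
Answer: -389/17 ≈ -22.882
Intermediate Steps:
m = -240/17 (m = 9*((-20/34 + 10)/(-31 + 25)) = 9*((-20*1/34 + 10)/(-6)) = 9*((-10/17 + 10)*(-⅙)) = 9*((160/17)*(-⅙)) = 9*(-80/51) = -240/17 ≈ -14.118)
T(l) = -17 + l
p = -54 (p = -54*√1 = -54*1 = -54)
p - T(m) = -54 - (-17 - 240/17) = -54 - 1*(-529/17) = -54 + 529/17 = -389/17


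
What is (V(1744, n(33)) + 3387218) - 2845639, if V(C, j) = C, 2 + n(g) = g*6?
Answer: 543323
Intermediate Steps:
n(g) = -2 + 6*g (n(g) = -2 + g*6 = -2 + 6*g)
(V(1744, n(33)) + 3387218) - 2845639 = (1744 + 3387218) - 2845639 = 3388962 - 2845639 = 543323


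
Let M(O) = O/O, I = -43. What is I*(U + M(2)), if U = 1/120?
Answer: -5203/120 ≈ -43.358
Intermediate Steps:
M(O) = 1
U = 1/120 ≈ 0.0083333
I*(U + M(2)) = -43*(1/120 + 1) = -43*121/120 = -5203/120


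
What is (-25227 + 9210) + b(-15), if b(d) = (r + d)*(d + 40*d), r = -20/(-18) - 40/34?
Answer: -344342/51 ≈ -6751.8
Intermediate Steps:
r = -10/153 (r = -20*(-1/18) - 40*1/34 = 10/9 - 20/17 = -10/153 ≈ -0.065359)
b(d) = 41*d*(-10/153 + d) (b(d) = (-10/153 + d)*(d + 40*d) = (-10/153 + d)*(41*d) = 41*d*(-10/153 + d))
(-25227 + 9210) + b(-15) = (-25227 + 9210) + (41/153)*(-15)*(-10 + 153*(-15)) = -16017 + (41/153)*(-15)*(-10 - 2295) = -16017 + (41/153)*(-15)*(-2305) = -16017 + 472525/51 = -344342/51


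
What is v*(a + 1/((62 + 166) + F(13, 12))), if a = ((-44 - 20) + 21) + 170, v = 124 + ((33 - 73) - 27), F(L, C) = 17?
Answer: 1773612/245 ≈ 7239.2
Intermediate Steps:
v = 57 (v = 124 + (-40 - 27) = 124 - 67 = 57)
a = 127 (a = (-64 + 21) + 170 = -43 + 170 = 127)
v*(a + 1/((62 + 166) + F(13, 12))) = 57*(127 + 1/((62 + 166) + 17)) = 57*(127 + 1/(228 + 17)) = 57*(127 + 1/245) = 57*(31116/245) = 1773612/245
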